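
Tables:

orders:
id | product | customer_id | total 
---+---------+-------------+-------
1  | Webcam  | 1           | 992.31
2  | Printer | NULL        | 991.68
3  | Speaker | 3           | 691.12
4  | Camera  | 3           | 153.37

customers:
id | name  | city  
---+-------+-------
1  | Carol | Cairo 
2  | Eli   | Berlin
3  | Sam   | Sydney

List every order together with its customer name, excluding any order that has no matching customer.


INNER JOIN keeps only orders rows whose customer_id matches an id in customers. Walk through each order:
  - order 1 (Webcam): customer_id=1 -> matches Carol
  - order 2 (Printer): customer_id=NULL, no match -> dropped
  - order 3 (Speaker): customer_id=3 -> matches Sam
  - order 4 (Camera): customer_id=3 -> matches Sam
So 1 of 4 rows is dropped.

SQL:
SELECT a.product, b.name AS customer
FROM orders a
INNER JOIN customers b ON a.customer_id = b.id

Result:
product | customer
--------+---------
Webcam  | Carol   
Speaker | Sam     
Camera  | Sam     


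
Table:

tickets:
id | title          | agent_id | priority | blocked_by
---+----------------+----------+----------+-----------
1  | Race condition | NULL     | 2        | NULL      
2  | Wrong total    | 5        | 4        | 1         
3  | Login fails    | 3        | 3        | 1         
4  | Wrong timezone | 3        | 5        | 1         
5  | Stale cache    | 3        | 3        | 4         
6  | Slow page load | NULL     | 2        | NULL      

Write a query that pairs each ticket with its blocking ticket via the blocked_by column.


This is a self-join: tickets is joined to a second copy of itself, matching each row's blocked_by to another row's id. Use LEFT JOIN so rows with blocked_by=NULL are kept.
  - ticket 1 (Race condition): blocked_by=NULL -> NULL
  - ticket 2 (Wrong total): blocked_by=1 -> Race condition
  - ticket 3 (Login fails): blocked_by=1 -> Race condition
  - ticket 4 (Wrong timezone): blocked_by=1 -> Race condition
  - ticket 5 (Stale cache): blocked_by=4 -> Wrong timezone
  - ticket 6 (Slow page load): blocked_by=NULL -> NULL

SQL:
SELECT a.title AS item, b.title AS blocked_by
FROM tickets a
LEFT JOIN tickets b ON a.blocked_by = b.id

Result:
item           | blocked_by    
---------------+---------------
Race condition | NULL          
Wrong total    | Race condition
Login fails    | Race condition
Wrong timezone | Race condition
Stale cache    | Wrong timezone
Slow page load | NULL          


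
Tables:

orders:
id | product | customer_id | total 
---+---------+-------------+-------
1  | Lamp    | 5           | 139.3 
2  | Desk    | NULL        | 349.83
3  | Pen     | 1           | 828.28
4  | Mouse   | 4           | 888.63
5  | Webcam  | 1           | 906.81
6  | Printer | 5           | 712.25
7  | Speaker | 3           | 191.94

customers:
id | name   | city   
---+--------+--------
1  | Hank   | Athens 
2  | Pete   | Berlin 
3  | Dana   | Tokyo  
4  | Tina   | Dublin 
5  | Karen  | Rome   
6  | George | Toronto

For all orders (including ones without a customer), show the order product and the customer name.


LEFT JOIN keeps every row from orders (the left table); where customer_id has no match in customers, the customer columns become NULL. Walk through each order:
  - order 1 (Lamp): customer_id=5 -> matches Karen
  - order 2 (Desk): customer_id=NULL, no match -> kept with NULL
  - order 3 (Pen): customer_id=1 -> matches Hank
  - order 4 (Mouse): customer_id=4 -> matches Tina
  - order 5 (Webcam): customer_id=1 -> matches Hank
  - order 6 (Printer): customer_id=5 -> matches Karen
  - order 7 (Speaker): customer_id=3 -> matches Dana
All 7 rows appear; 1 has NULL customer.

SQL:
SELECT a.product, b.name AS customer
FROM orders a
LEFT JOIN customers b ON a.customer_id = b.id

Result:
product | customer
--------+---------
Lamp    | Karen   
Desk    | NULL    
Pen     | Hank    
Mouse   | Tina    
Webcam  | Hank    
Printer | Karen   
Speaker | Dana    


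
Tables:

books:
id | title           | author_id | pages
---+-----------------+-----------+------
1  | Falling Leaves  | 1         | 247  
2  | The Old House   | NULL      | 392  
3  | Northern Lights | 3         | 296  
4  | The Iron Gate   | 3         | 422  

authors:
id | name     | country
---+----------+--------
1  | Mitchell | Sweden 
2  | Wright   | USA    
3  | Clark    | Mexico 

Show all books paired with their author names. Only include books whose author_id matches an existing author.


INNER JOIN keeps only books rows whose author_id matches an id in authors. Walk through each book:
  - book 1 (Falling Leaves): author_id=1 -> matches Mitchell
  - book 2 (The Old House): author_id=NULL, no match -> dropped
  - book 3 (Northern Lights): author_id=3 -> matches Clark
  - book 4 (The Iron Gate): author_id=3 -> matches Clark
So 1 of 4 rows is dropped.

SQL:
SELECT a.title, b.name AS author
FROM books a
INNER JOIN authors b ON a.author_id = b.id

Result:
title           | author  
----------------+---------
Falling Leaves  | Mitchell
Northern Lights | Clark   
The Iron Gate   | Clark   


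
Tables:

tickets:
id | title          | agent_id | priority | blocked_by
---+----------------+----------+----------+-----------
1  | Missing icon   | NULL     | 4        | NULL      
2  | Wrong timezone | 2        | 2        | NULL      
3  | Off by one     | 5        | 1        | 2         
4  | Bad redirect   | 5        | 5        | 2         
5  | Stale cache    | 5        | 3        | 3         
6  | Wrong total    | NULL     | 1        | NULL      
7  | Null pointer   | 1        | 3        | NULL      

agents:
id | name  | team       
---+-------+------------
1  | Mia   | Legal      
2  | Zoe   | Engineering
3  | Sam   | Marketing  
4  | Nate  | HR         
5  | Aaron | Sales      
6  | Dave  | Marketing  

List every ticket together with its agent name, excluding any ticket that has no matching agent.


INNER JOIN keeps only tickets rows whose agent_id matches an id in agents. Walk through each ticket:
  - ticket 1 (Missing icon): agent_id=NULL, no match -> dropped
  - ticket 2 (Wrong timezone): agent_id=2 -> matches Zoe
  - ticket 3 (Off by one): agent_id=5 -> matches Aaron
  - ticket 4 (Bad redirect): agent_id=5 -> matches Aaron
  - ticket 5 (Stale cache): agent_id=5 -> matches Aaron
  - ticket 6 (Wrong total): agent_id=NULL, no match -> dropped
  - ticket 7 (Null pointer): agent_id=1 -> matches Mia
So 2 of 7 rows are dropped.

SQL:
SELECT a.title, b.name AS agent
FROM tickets a
INNER JOIN agents b ON a.agent_id = b.id

Result:
title          | agent
---------------+------
Wrong timezone | Zoe  
Off by one     | Aaron
Bad redirect   | Aaron
Stale cache    | Aaron
Null pointer   | Mia  


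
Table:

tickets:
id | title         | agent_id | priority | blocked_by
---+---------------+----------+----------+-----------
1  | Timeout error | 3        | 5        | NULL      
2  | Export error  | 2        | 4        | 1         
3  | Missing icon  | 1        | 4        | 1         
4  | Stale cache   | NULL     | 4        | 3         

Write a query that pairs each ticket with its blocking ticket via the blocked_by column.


This is a self-join: tickets is joined to a second copy of itself, matching each row's blocked_by to another row's id. Use LEFT JOIN so rows with blocked_by=NULL are kept.
  - ticket 1 (Timeout error): blocked_by=NULL -> NULL
  - ticket 2 (Export error): blocked_by=1 -> Timeout error
  - ticket 3 (Missing icon): blocked_by=1 -> Timeout error
  - ticket 4 (Stale cache): blocked_by=3 -> Missing icon

SQL:
SELECT a.title AS item, b.title AS blocked_by
FROM tickets a
LEFT JOIN tickets b ON a.blocked_by = b.id

Result:
item          | blocked_by   
--------------+--------------
Timeout error | NULL         
Export error  | Timeout error
Missing icon  | Timeout error
Stale cache   | Missing icon 


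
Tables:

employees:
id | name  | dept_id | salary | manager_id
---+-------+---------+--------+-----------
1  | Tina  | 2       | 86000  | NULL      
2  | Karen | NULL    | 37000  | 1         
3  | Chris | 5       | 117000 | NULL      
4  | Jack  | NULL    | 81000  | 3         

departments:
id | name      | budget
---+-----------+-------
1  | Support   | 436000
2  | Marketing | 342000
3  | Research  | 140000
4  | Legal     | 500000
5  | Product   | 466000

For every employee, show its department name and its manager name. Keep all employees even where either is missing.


Two LEFT JOINs from the same base table employees: one to departments via dept_id, one to employees itself via manager_id. Both are LEFT so every employee is preserved.
Match against departments:
  - employee 1 (Tina): dept_id=2 -> matches Marketing
  - employee 2 (Karen): dept_id=NULL, no match -> kept with NULL
  - employee 3 (Chris): dept_id=5 -> matches Product
  - employee 4 (Jack): dept_id=NULL, no match -> kept with NULL
Match against employees (self):
  - employee 1 (Tina): manager_id=NULL -> NULL
  - employee 2 (Karen): manager_id=1 -> Tina
  - employee 3 (Chris): manager_id=NULL -> NULL
  - employee 4 (Jack): manager_id=3 -> Chris

SQL:
SELECT a.name, b.name AS department, c.name AS manager
FROM employees a
LEFT JOIN departments b ON a.dept_id = b.id
LEFT JOIN employees c ON a.manager_id = c.id

Result:
name  | department | manager
------+------------+--------
Tina  | Marketing  | NULL   
Karen | NULL       | Tina   
Chris | Product    | NULL   
Jack  | NULL       | Chris  


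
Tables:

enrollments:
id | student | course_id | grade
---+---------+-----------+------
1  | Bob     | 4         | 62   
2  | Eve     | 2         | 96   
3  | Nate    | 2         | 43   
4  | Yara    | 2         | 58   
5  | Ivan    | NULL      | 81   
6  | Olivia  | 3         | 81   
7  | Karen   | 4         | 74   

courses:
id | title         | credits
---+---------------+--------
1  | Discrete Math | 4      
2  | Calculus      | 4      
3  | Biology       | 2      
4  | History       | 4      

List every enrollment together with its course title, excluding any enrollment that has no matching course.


INNER JOIN keeps only enrollments rows whose course_id matches an id in courses. Walk through each enrollment:
  - enrollment 1 (Bob): course_id=4 -> matches History
  - enrollment 2 (Eve): course_id=2 -> matches Calculus
  - enrollment 3 (Nate): course_id=2 -> matches Calculus
  - enrollment 4 (Yara): course_id=2 -> matches Calculus
  - enrollment 5 (Ivan): course_id=NULL, no match -> dropped
  - enrollment 6 (Olivia): course_id=3 -> matches Biology
  - enrollment 7 (Karen): course_id=4 -> matches History
So 1 of 7 rows is dropped.

SQL:
SELECT a.student, b.title AS course
FROM enrollments a
INNER JOIN courses b ON a.course_id = b.id

Result:
student | course  
--------+---------
Bob     | History 
Eve     | Calculus
Nate    | Calculus
Yara    | Calculus
Olivia  | Biology 
Karen   | History 


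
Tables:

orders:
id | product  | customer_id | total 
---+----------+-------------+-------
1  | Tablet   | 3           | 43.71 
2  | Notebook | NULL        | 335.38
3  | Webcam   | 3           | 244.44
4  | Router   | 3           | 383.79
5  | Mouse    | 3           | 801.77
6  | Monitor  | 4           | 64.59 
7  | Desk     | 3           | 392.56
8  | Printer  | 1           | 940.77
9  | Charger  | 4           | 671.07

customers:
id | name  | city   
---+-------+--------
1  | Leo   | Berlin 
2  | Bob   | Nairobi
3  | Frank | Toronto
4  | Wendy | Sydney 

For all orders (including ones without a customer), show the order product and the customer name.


LEFT JOIN keeps every row from orders (the left table); where customer_id has no match in customers, the customer columns become NULL. Walk through each order:
  - order 1 (Tablet): customer_id=3 -> matches Frank
  - order 2 (Notebook): customer_id=NULL, no match -> kept with NULL
  - order 3 (Webcam): customer_id=3 -> matches Frank
  - order 4 (Router): customer_id=3 -> matches Frank
  - order 5 (Mouse): customer_id=3 -> matches Frank
  - order 6 (Monitor): customer_id=4 -> matches Wendy
  - order 7 (Desk): customer_id=3 -> matches Frank
  - order 8 (Printer): customer_id=1 -> matches Leo
  - order 9 (Charger): customer_id=4 -> matches Wendy
All 9 rows appear; 1 has NULL customer.

SQL:
SELECT a.product, b.name AS customer
FROM orders a
LEFT JOIN customers b ON a.customer_id = b.id

Result:
product  | customer
---------+---------
Tablet   | Frank   
Notebook | NULL    
Webcam   | Frank   
Router   | Frank   
Mouse    | Frank   
Monitor  | Wendy   
Desk     | Frank   
Printer  | Leo     
Charger  | Wendy   


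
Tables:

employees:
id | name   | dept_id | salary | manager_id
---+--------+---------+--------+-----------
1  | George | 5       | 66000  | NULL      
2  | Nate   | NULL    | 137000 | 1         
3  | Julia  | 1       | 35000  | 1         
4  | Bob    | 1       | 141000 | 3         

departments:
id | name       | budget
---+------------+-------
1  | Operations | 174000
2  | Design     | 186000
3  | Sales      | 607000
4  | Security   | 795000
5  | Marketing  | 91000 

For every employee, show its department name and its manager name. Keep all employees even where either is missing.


Two LEFT JOINs from the same base table employees: one to departments via dept_id, one to employees itself via manager_id. Both are LEFT so every employee is preserved.
Match against departments:
  - employee 1 (George): dept_id=5 -> matches Marketing
  - employee 2 (Nate): dept_id=NULL, no match -> kept with NULL
  - employee 3 (Julia): dept_id=1 -> matches Operations
  - employee 4 (Bob): dept_id=1 -> matches Operations
Match against employees (self):
  - employee 1 (George): manager_id=NULL -> NULL
  - employee 2 (Nate): manager_id=1 -> George
  - employee 3 (Julia): manager_id=1 -> George
  - employee 4 (Bob): manager_id=3 -> Julia

SQL:
SELECT a.name, b.name AS department, c.name AS manager
FROM employees a
LEFT JOIN departments b ON a.dept_id = b.id
LEFT JOIN employees c ON a.manager_id = c.id

Result:
name   | department | manager
-------+------------+--------
George | Marketing  | NULL   
Nate   | NULL       | George 
Julia  | Operations | George 
Bob    | Operations | Julia  


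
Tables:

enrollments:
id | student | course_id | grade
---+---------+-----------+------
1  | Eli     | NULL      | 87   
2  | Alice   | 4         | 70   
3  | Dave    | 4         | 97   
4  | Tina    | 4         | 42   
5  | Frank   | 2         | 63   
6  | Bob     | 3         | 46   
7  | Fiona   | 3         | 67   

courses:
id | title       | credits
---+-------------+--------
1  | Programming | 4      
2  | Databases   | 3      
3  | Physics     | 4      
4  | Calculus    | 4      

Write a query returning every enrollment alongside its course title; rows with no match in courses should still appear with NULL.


LEFT JOIN keeps every row from enrollments (the left table); where course_id has no match in courses, the course columns become NULL. Walk through each enrollment:
  - enrollment 1 (Eli): course_id=NULL, no match -> kept with NULL
  - enrollment 2 (Alice): course_id=4 -> matches Calculus
  - enrollment 3 (Dave): course_id=4 -> matches Calculus
  - enrollment 4 (Tina): course_id=4 -> matches Calculus
  - enrollment 5 (Frank): course_id=2 -> matches Databases
  - enrollment 6 (Bob): course_id=3 -> matches Physics
  - enrollment 7 (Fiona): course_id=3 -> matches Physics
All 7 rows appear; 1 has NULL course.

SQL:
SELECT a.student, b.title AS course
FROM enrollments a
LEFT JOIN courses b ON a.course_id = b.id

Result:
student | course   
--------+----------
Eli     | NULL     
Alice   | Calculus 
Dave    | Calculus 
Tina    | Calculus 
Frank   | Databases
Bob     | Physics  
Fiona   | Physics  


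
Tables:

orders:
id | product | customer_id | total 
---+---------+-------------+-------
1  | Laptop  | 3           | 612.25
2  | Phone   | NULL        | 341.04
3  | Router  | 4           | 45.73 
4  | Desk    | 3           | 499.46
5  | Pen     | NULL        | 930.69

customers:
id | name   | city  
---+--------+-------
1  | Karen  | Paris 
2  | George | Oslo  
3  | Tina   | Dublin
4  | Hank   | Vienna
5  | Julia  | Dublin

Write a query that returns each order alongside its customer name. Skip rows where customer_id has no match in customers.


INNER JOIN keeps only orders rows whose customer_id matches an id in customers. Walk through each order:
  - order 1 (Laptop): customer_id=3 -> matches Tina
  - order 2 (Phone): customer_id=NULL, no match -> dropped
  - order 3 (Router): customer_id=4 -> matches Hank
  - order 4 (Desk): customer_id=3 -> matches Tina
  - order 5 (Pen): customer_id=NULL, no match -> dropped
So 2 of 5 rows are dropped.

SQL:
SELECT a.product, b.name AS customer
FROM orders a
INNER JOIN customers b ON a.customer_id = b.id

Result:
product | customer
--------+---------
Laptop  | Tina    
Router  | Hank    
Desk    | Tina    


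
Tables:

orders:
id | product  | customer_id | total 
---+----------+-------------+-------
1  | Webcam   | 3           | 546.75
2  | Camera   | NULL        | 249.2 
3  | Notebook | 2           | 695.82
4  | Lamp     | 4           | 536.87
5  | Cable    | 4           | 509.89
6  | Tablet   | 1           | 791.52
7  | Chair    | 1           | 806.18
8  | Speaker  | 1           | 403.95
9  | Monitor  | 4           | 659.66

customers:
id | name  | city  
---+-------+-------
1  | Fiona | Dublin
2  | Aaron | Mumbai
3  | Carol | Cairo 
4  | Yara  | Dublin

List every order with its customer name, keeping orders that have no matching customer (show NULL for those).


LEFT JOIN keeps every row from orders (the left table); where customer_id has no match in customers, the customer columns become NULL. Walk through each order:
  - order 1 (Webcam): customer_id=3 -> matches Carol
  - order 2 (Camera): customer_id=NULL, no match -> kept with NULL
  - order 3 (Notebook): customer_id=2 -> matches Aaron
  - order 4 (Lamp): customer_id=4 -> matches Yara
  - order 5 (Cable): customer_id=4 -> matches Yara
  - order 6 (Tablet): customer_id=1 -> matches Fiona
  - order 7 (Chair): customer_id=1 -> matches Fiona
  - order 8 (Speaker): customer_id=1 -> matches Fiona
  - order 9 (Monitor): customer_id=4 -> matches Yara
All 9 rows appear; 1 has NULL customer.

SQL:
SELECT a.product, b.name AS customer
FROM orders a
LEFT JOIN customers b ON a.customer_id = b.id

Result:
product  | customer
---------+---------
Webcam   | Carol   
Camera   | NULL    
Notebook | Aaron   
Lamp     | Yara    
Cable    | Yara    
Tablet   | Fiona   
Chair    | Fiona   
Speaker  | Fiona   
Monitor  | Yara    


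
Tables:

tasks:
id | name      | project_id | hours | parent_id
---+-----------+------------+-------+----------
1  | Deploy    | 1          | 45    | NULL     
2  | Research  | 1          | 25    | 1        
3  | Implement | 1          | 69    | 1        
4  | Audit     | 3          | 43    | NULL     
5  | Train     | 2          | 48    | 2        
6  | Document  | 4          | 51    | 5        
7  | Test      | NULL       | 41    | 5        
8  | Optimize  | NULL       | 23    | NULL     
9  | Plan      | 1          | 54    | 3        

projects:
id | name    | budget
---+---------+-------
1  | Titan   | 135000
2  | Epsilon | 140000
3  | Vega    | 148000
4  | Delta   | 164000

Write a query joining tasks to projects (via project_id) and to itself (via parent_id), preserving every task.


Two LEFT JOINs from the same base table tasks: one to projects via project_id, one to tasks itself via parent_id. Both are LEFT so every task is preserved.
Match against projects:
  - task 1 (Deploy): project_id=1 -> matches Titan
  - task 2 (Research): project_id=1 -> matches Titan
  - task 3 (Implement): project_id=1 -> matches Titan
  - task 4 (Audit): project_id=3 -> matches Vega
  - task 5 (Train): project_id=2 -> matches Epsilon
  - task 6 (Document): project_id=4 -> matches Delta
  - task 7 (Test): project_id=NULL, no match -> kept with NULL
  - task 8 (Optimize): project_id=NULL, no match -> kept with NULL
  - task 9 (Plan): project_id=1 -> matches Titan
Match against tasks (self):
  - task 1 (Deploy): parent_id=NULL -> NULL
  - task 2 (Research): parent_id=1 -> Deploy
  - task 3 (Implement): parent_id=1 -> Deploy
  - task 4 (Audit): parent_id=NULL -> NULL
  - task 5 (Train): parent_id=2 -> Research
  - task 6 (Document): parent_id=5 -> Train
  - task 7 (Test): parent_id=5 -> Train
  - task 8 (Optimize): parent_id=NULL -> NULL
  - task 9 (Plan): parent_id=3 -> Implement

SQL:
SELECT a.name, b.name AS project, c.name AS parent
FROM tasks a
LEFT JOIN projects b ON a.project_id = b.id
LEFT JOIN tasks c ON a.parent_id = c.id

Result:
name      | project | parent   
----------+---------+----------
Deploy    | Titan   | NULL     
Research  | Titan   | Deploy   
Implement | Titan   | Deploy   
Audit     | Vega    | NULL     
Train     | Epsilon | Research 
Document  | Delta   | Train    
Test      | NULL    | Train    
Optimize  | NULL    | NULL     
Plan      | Titan   | Implement


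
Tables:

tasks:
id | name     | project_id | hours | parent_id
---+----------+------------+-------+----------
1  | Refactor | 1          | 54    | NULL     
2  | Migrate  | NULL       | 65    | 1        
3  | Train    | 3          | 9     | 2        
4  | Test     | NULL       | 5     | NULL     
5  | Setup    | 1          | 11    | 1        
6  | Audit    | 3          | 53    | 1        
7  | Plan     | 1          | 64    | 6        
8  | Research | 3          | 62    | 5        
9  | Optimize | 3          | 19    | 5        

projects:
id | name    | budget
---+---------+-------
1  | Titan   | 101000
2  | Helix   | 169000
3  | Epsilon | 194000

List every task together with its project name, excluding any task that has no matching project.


INNER JOIN keeps only tasks rows whose project_id matches an id in projects. Walk through each task:
  - task 1 (Refactor): project_id=1 -> matches Titan
  - task 2 (Migrate): project_id=NULL, no match -> dropped
  - task 3 (Train): project_id=3 -> matches Epsilon
  - task 4 (Test): project_id=NULL, no match -> dropped
  - task 5 (Setup): project_id=1 -> matches Titan
  - task 6 (Audit): project_id=3 -> matches Epsilon
  - task 7 (Plan): project_id=1 -> matches Titan
  - task 8 (Research): project_id=3 -> matches Epsilon
  - task 9 (Optimize): project_id=3 -> matches Epsilon
So 2 of 9 rows are dropped.

SQL:
SELECT a.name, b.name AS project
FROM tasks a
INNER JOIN projects b ON a.project_id = b.id

Result:
name     | project
---------+--------
Refactor | Titan  
Train    | Epsilon
Setup    | Titan  
Audit    | Epsilon
Plan     | Titan  
Research | Epsilon
Optimize | Epsilon


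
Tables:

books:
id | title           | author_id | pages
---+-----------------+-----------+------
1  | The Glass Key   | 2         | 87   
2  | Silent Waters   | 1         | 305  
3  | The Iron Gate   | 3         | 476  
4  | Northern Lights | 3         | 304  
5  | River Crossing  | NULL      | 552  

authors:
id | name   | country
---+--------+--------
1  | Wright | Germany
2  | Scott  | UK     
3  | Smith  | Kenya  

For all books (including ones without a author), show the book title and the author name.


LEFT JOIN keeps every row from books (the left table); where author_id has no match in authors, the author columns become NULL. Walk through each book:
  - book 1 (The Glass Key): author_id=2 -> matches Scott
  - book 2 (Silent Waters): author_id=1 -> matches Wright
  - book 3 (The Iron Gate): author_id=3 -> matches Smith
  - book 4 (Northern Lights): author_id=3 -> matches Smith
  - book 5 (River Crossing): author_id=NULL, no match -> kept with NULL
All 5 rows appear; 1 has NULL author.

SQL:
SELECT a.title, b.name AS author
FROM books a
LEFT JOIN authors b ON a.author_id = b.id

Result:
title           | author
----------------+-------
The Glass Key   | Scott 
Silent Waters   | Wright
The Iron Gate   | Smith 
Northern Lights | Smith 
River Crossing  | NULL  


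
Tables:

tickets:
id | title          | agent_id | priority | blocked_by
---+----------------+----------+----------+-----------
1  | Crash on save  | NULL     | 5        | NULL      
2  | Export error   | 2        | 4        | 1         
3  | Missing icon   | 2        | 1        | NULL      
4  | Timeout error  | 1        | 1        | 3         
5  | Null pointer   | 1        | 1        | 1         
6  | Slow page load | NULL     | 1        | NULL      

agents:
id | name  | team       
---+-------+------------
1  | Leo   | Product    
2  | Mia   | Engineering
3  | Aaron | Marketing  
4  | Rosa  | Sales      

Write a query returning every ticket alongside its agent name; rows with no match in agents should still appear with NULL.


LEFT JOIN keeps every row from tickets (the left table); where agent_id has no match in agents, the agent columns become NULL. Walk through each ticket:
  - ticket 1 (Crash on save): agent_id=NULL, no match -> kept with NULL
  - ticket 2 (Export error): agent_id=2 -> matches Mia
  - ticket 3 (Missing icon): agent_id=2 -> matches Mia
  - ticket 4 (Timeout error): agent_id=1 -> matches Leo
  - ticket 5 (Null pointer): agent_id=1 -> matches Leo
  - ticket 6 (Slow page load): agent_id=NULL, no match -> kept with NULL
All 6 rows appear; 2 have NULL agent.

SQL:
SELECT a.title, b.name AS agent
FROM tickets a
LEFT JOIN agents b ON a.agent_id = b.id

Result:
title          | agent
---------------+------
Crash on save  | NULL 
Export error   | Mia  
Missing icon   | Mia  
Timeout error  | Leo  
Null pointer   | Leo  
Slow page load | NULL 


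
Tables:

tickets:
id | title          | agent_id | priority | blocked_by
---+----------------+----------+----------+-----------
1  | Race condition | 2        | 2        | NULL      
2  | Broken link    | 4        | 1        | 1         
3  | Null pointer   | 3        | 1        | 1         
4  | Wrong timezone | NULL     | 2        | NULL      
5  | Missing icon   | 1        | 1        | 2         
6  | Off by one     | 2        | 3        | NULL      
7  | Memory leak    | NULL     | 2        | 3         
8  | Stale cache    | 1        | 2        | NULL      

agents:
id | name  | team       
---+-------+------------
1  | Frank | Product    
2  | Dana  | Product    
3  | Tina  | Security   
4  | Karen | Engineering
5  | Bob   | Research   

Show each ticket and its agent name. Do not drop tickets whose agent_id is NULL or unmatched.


LEFT JOIN keeps every row from tickets (the left table); where agent_id has no match in agents, the agent columns become NULL. Walk through each ticket:
  - ticket 1 (Race condition): agent_id=2 -> matches Dana
  - ticket 2 (Broken link): agent_id=4 -> matches Karen
  - ticket 3 (Null pointer): agent_id=3 -> matches Tina
  - ticket 4 (Wrong timezone): agent_id=NULL, no match -> kept with NULL
  - ticket 5 (Missing icon): agent_id=1 -> matches Frank
  - ticket 6 (Off by one): agent_id=2 -> matches Dana
  - ticket 7 (Memory leak): agent_id=NULL, no match -> kept with NULL
  - ticket 8 (Stale cache): agent_id=1 -> matches Frank
All 8 rows appear; 2 have NULL agent.

SQL:
SELECT a.title, b.name AS agent
FROM tickets a
LEFT JOIN agents b ON a.agent_id = b.id

Result:
title          | agent
---------------+------
Race condition | Dana 
Broken link    | Karen
Null pointer   | Tina 
Wrong timezone | NULL 
Missing icon   | Frank
Off by one     | Dana 
Memory leak    | NULL 
Stale cache    | Frank


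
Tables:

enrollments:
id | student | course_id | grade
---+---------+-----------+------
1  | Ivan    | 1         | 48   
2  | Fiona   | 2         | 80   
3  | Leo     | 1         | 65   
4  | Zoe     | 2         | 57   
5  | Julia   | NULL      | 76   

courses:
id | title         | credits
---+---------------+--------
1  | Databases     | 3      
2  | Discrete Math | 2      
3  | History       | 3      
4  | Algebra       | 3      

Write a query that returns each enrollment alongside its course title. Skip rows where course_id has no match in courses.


INNER JOIN keeps only enrollments rows whose course_id matches an id in courses. Walk through each enrollment:
  - enrollment 1 (Ivan): course_id=1 -> matches Databases
  - enrollment 2 (Fiona): course_id=2 -> matches Discrete Math
  - enrollment 3 (Leo): course_id=1 -> matches Databases
  - enrollment 4 (Zoe): course_id=2 -> matches Discrete Math
  - enrollment 5 (Julia): course_id=NULL, no match -> dropped
So 1 of 5 rows is dropped.

SQL:
SELECT a.student, b.title AS course
FROM enrollments a
INNER JOIN courses b ON a.course_id = b.id

Result:
student | course       
--------+--------------
Ivan    | Databases    
Fiona   | Discrete Math
Leo     | Databases    
Zoe     | Discrete Math


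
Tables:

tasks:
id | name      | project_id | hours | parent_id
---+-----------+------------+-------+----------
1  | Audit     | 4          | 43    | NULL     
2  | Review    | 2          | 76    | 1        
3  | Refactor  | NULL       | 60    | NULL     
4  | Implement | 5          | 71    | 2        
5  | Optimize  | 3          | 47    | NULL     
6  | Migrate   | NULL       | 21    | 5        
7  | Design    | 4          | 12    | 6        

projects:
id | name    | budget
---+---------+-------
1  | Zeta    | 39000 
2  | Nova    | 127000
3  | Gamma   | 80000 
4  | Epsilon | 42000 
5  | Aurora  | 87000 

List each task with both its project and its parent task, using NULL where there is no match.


Two LEFT JOINs from the same base table tasks: one to projects via project_id, one to tasks itself via parent_id. Both are LEFT so every task is preserved.
Match against projects:
  - task 1 (Audit): project_id=4 -> matches Epsilon
  - task 2 (Review): project_id=2 -> matches Nova
  - task 3 (Refactor): project_id=NULL, no match -> kept with NULL
  - task 4 (Implement): project_id=5 -> matches Aurora
  - task 5 (Optimize): project_id=3 -> matches Gamma
  - task 6 (Migrate): project_id=NULL, no match -> kept with NULL
  - task 7 (Design): project_id=4 -> matches Epsilon
Match against tasks (self):
  - task 1 (Audit): parent_id=NULL -> NULL
  - task 2 (Review): parent_id=1 -> Audit
  - task 3 (Refactor): parent_id=NULL -> NULL
  - task 4 (Implement): parent_id=2 -> Review
  - task 5 (Optimize): parent_id=NULL -> NULL
  - task 6 (Migrate): parent_id=5 -> Optimize
  - task 7 (Design): parent_id=6 -> Migrate

SQL:
SELECT a.name, b.name AS project, c.name AS parent
FROM tasks a
LEFT JOIN projects b ON a.project_id = b.id
LEFT JOIN tasks c ON a.parent_id = c.id

Result:
name      | project | parent  
----------+---------+---------
Audit     | Epsilon | NULL    
Review    | Nova    | Audit   
Refactor  | NULL    | NULL    
Implement | Aurora  | Review  
Optimize  | Gamma   | NULL    
Migrate   | NULL    | Optimize
Design    | Epsilon | Migrate 


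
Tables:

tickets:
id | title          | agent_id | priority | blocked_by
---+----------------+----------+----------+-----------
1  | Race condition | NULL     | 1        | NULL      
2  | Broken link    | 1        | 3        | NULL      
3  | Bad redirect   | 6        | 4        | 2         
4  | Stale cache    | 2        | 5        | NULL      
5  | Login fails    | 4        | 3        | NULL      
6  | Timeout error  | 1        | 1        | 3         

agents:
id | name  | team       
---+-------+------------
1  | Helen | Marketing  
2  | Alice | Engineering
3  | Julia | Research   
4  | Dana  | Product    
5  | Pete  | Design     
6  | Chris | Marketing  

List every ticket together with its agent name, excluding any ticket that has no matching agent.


INNER JOIN keeps only tickets rows whose agent_id matches an id in agents. Walk through each ticket:
  - ticket 1 (Race condition): agent_id=NULL, no match -> dropped
  - ticket 2 (Broken link): agent_id=1 -> matches Helen
  - ticket 3 (Bad redirect): agent_id=6 -> matches Chris
  - ticket 4 (Stale cache): agent_id=2 -> matches Alice
  - ticket 5 (Login fails): agent_id=4 -> matches Dana
  - ticket 6 (Timeout error): agent_id=1 -> matches Helen
So 1 of 6 rows is dropped.

SQL:
SELECT a.title, b.name AS agent
FROM tickets a
INNER JOIN agents b ON a.agent_id = b.id

Result:
title         | agent
--------------+------
Broken link   | Helen
Bad redirect  | Chris
Stale cache   | Alice
Login fails   | Dana 
Timeout error | Helen


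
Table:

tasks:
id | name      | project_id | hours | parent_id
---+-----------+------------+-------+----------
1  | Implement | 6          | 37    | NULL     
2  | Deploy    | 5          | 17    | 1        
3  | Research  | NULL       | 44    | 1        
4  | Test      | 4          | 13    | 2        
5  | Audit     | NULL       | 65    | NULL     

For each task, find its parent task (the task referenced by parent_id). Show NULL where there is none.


This is a self-join: tasks is joined to a second copy of itself, matching each row's parent_id to another row's id. Use LEFT JOIN so rows with parent_id=NULL are kept.
  - task 1 (Implement): parent_id=NULL -> NULL
  - task 2 (Deploy): parent_id=1 -> Implement
  - task 3 (Research): parent_id=1 -> Implement
  - task 4 (Test): parent_id=2 -> Deploy
  - task 5 (Audit): parent_id=NULL -> NULL

SQL:
SELECT a.name AS item, b.name AS parent
FROM tasks a
LEFT JOIN tasks b ON a.parent_id = b.id

Result:
item      | parent   
----------+----------
Implement | NULL     
Deploy    | Implement
Research  | Implement
Test      | Deploy   
Audit     | NULL     


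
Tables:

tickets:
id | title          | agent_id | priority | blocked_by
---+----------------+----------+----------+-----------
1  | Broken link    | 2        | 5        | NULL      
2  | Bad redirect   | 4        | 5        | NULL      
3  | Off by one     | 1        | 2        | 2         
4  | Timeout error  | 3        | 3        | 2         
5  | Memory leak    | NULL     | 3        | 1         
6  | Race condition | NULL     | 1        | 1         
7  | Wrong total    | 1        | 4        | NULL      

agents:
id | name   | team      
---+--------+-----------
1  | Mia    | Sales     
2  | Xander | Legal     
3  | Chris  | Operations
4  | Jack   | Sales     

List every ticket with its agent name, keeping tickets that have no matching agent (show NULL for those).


LEFT JOIN keeps every row from tickets (the left table); where agent_id has no match in agents, the agent columns become NULL. Walk through each ticket:
  - ticket 1 (Broken link): agent_id=2 -> matches Xander
  - ticket 2 (Bad redirect): agent_id=4 -> matches Jack
  - ticket 3 (Off by one): agent_id=1 -> matches Mia
  - ticket 4 (Timeout error): agent_id=3 -> matches Chris
  - ticket 5 (Memory leak): agent_id=NULL, no match -> kept with NULL
  - ticket 6 (Race condition): agent_id=NULL, no match -> kept with NULL
  - ticket 7 (Wrong total): agent_id=1 -> matches Mia
All 7 rows appear; 2 have NULL agent.

SQL:
SELECT a.title, b.name AS agent
FROM tickets a
LEFT JOIN agents b ON a.agent_id = b.id

Result:
title          | agent 
---------------+-------
Broken link    | Xander
Bad redirect   | Jack  
Off by one     | Mia   
Timeout error  | Chris 
Memory leak    | NULL  
Race condition | NULL  
Wrong total    | Mia   


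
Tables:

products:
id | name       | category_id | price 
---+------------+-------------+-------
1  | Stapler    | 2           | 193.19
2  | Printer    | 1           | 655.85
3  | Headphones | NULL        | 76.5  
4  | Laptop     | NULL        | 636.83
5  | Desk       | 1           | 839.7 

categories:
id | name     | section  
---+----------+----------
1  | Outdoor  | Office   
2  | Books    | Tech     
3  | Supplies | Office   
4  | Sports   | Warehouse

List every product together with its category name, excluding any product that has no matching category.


INNER JOIN keeps only products rows whose category_id matches an id in categories. Walk through each product:
  - product 1 (Stapler): category_id=2 -> matches Books
  - product 2 (Printer): category_id=1 -> matches Outdoor
  - product 3 (Headphones): category_id=NULL, no match -> dropped
  - product 4 (Laptop): category_id=NULL, no match -> dropped
  - product 5 (Desk): category_id=1 -> matches Outdoor
So 2 of 5 rows are dropped.

SQL:
SELECT a.name, b.name AS category
FROM products a
INNER JOIN categories b ON a.category_id = b.id

Result:
name    | category
--------+---------
Stapler | Books   
Printer | Outdoor 
Desk    | Outdoor 


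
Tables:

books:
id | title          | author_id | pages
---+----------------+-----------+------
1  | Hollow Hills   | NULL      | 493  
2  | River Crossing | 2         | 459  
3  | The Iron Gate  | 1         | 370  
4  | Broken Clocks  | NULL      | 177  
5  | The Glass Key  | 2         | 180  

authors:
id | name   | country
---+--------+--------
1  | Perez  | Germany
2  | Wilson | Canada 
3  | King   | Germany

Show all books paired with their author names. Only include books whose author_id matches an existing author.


INNER JOIN keeps only books rows whose author_id matches an id in authors. Walk through each book:
  - book 1 (Hollow Hills): author_id=NULL, no match -> dropped
  - book 2 (River Crossing): author_id=2 -> matches Wilson
  - book 3 (The Iron Gate): author_id=1 -> matches Perez
  - book 4 (Broken Clocks): author_id=NULL, no match -> dropped
  - book 5 (The Glass Key): author_id=2 -> matches Wilson
So 2 of 5 rows are dropped.

SQL:
SELECT a.title, b.name AS author
FROM books a
INNER JOIN authors b ON a.author_id = b.id

Result:
title          | author
---------------+-------
River Crossing | Wilson
The Iron Gate  | Perez 
The Glass Key  | Wilson


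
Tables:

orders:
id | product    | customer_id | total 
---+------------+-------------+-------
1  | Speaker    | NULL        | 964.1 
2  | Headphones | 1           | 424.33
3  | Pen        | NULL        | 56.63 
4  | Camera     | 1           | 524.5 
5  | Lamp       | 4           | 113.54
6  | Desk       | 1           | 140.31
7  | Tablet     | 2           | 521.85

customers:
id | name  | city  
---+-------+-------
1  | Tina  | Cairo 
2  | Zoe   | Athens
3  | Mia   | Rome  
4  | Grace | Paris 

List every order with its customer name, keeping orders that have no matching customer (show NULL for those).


LEFT JOIN keeps every row from orders (the left table); where customer_id has no match in customers, the customer columns become NULL. Walk through each order:
  - order 1 (Speaker): customer_id=NULL, no match -> kept with NULL
  - order 2 (Headphones): customer_id=1 -> matches Tina
  - order 3 (Pen): customer_id=NULL, no match -> kept with NULL
  - order 4 (Camera): customer_id=1 -> matches Tina
  - order 5 (Lamp): customer_id=4 -> matches Grace
  - order 6 (Desk): customer_id=1 -> matches Tina
  - order 7 (Tablet): customer_id=2 -> matches Zoe
All 7 rows appear; 2 have NULL customer.

SQL:
SELECT a.product, b.name AS customer
FROM orders a
LEFT JOIN customers b ON a.customer_id = b.id

Result:
product    | customer
-----------+---------
Speaker    | NULL    
Headphones | Tina    
Pen        | NULL    
Camera     | Tina    
Lamp       | Grace   
Desk       | Tina    
Tablet     | Zoe     


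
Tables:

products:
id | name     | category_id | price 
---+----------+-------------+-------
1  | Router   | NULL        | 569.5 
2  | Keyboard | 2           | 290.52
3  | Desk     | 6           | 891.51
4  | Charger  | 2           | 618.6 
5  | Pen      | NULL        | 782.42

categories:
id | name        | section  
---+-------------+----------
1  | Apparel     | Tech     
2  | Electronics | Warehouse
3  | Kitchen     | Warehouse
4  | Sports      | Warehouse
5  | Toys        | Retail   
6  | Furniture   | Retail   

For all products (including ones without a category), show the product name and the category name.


LEFT JOIN keeps every row from products (the left table); where category_id has no match in categories, the category columns become NULL. Walk through each product:
  - product 1 (Router): category_id=NULL, no match -> kept with NULL
  - product 2 (Keyboard): category_id=2 -> matches Electronics
  - product 3 (Desk): category_id=6 -> matches Furniture
  - product 4 (Charger): category_id=2 -> matches Electronics
  - product 5 (Pen): category_id=NULL, no match -> kept with NULL
All 5 rows appear; 2 have NULL category.

SQL:
SELECT a.name, b.name AS category
FROM products a
LEFT JOIN categories b ON a.category_id = b.id

Result:
name     | category   
---------+------------
Router   | NULL       
Keyboard | Electronics
Desk     | Furniture  
Charger  | Electronics
Pen      | NULL       


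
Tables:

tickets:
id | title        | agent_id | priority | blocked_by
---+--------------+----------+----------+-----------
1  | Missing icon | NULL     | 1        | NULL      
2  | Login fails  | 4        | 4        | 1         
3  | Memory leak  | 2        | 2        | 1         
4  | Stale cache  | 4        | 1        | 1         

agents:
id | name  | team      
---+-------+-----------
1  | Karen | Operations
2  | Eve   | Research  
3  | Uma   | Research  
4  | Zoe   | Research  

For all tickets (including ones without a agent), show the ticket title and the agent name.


LEFT JOIN keeps every row from tickets (the left table); where agent_id has no match in agents, the agent columns become NULL. Walk through each ticket:
  - ticket 1 (Missing icon): agent_id=NULL, no match -> kept with NULL
  - ticket 2 (Login fails): agent_id=4 -> matches Zoe
  - ticket 3 (Memory leak): agent_id=2 -> matches Eve
  - ticket 4 (Stale cache): agent_id=4 -> matches Zoe
All 4 rows appear; 1 has NULL agent.

SQL:
SELECT a.title, b.name AS agent
FROM tickets a
LEFT JOIN agents b ON a.agent_id = b.id

Result:
title        | agent
-------------+------
Missing icon | NULL 
Login fails  | Zoe  
Memory leak  | Eve  
Stale cache  | Zoe  
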